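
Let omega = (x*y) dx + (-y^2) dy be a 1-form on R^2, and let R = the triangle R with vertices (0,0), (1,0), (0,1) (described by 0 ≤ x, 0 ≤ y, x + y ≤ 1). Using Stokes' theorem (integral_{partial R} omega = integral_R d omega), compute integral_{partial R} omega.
integral_(partial R) omega = -1/6

Stokes: integral_partial_R omega = integral_R d omega with d omega = (∂Q/∂x - ∂P/∂y) dx ∧ dy.
  ∂Q/∂x = 0
  ∂P/∂y = x
  integrand = ∂Q/∂x - ∂P/∂y = -x.
Integrating over R: integral_0^1 integral_0^{1-x} (-x) dy dx = -1/6.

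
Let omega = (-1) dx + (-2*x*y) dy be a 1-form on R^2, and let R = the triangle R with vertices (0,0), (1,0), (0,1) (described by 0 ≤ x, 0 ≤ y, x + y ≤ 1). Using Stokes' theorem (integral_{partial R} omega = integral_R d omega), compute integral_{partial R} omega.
integral_(partial R) omega = -1/3

Stokes: integral_partial_R omega = integral_R d omega with d omega = (∂Q/∂x - ∂P/∂y) dx ∧ dy.
  ∂Q/∂x = -2*y
  ∂P/∂y = 0
  integrand = ∂Q/∂x - ∂P/∂y = -2*y.
Integrating over R: integral_0^1 integral_0^{1-x} (-2*y) dy dx = -1/3.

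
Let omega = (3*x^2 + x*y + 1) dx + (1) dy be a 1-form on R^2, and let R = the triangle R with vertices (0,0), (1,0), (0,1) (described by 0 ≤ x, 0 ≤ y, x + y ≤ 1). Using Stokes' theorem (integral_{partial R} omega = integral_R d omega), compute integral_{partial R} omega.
integral_(partial R) omega = -1/6

Stokes: integral_partial_R omega = integral_R d omega with d omega = (∂Q/∂x - ∂P/∂y) dx ∧ dy.
  ∂Q/∂x = 0
  ∂P/∂y = x
  integrand = ∂Q/∂x - ∂P/∂y = -x.
Integrating over R: integral_0^1 integral_0^{1-x} (-x) dy dx = -1/6.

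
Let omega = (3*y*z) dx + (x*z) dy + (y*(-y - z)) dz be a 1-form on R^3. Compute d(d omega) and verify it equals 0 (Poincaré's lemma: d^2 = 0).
d(d omega) = 0

Step 1: d omega = sum_{i<j} (∂f_j/∂x_i - ∂f_i/∂x_j) dx_i ∧ dx_j:
  coeff of dx ∧ dy: -2*z
  coeff of dx ∧ dz: -3*y
  coeff of dy ∧ dz: -x - 2*y - z
Step 2: Apply d again to each 2-form coefficient. The only possible 3-form in R^3 is dx ∧ dy ∧ dz, with coefficient
  ∂(coeff of dy∧dz)/∂x - ∂(coeff of dx∧dz)/∂y + ∂(coeff of dx∧dy)/∂z
  = ∂/∂x (-x - 2*y - z) - ∂/∂y (-3*y) + ∂/∂z (-2*z).
Each of these terms simplifies to sums of mixed partials that cancel in pairs. The result is 0 (by equality of mixed partials for smooth functions — Schwarz / Clairaut).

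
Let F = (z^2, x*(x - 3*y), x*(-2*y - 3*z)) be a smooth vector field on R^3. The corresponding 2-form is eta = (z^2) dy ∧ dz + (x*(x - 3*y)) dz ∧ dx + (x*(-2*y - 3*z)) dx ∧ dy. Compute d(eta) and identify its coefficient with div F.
d(eta) = (-6*x) dx ∧ dy ∧ dz; div F = -6*x

For a 2-form in R^3 of the form above, applying d gives a 3-form with coefficient ∂P/∂x + ∂Q/∂y + ∂R/∂z:
  ∂P/∂x = 0
  ∂Q/∂y = -3*x
  ∂R/∂z = -3*x
Sum = -6*x, which is exactly div F.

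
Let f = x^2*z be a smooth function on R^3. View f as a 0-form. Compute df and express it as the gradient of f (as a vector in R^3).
df = (2*x*z) dx + (0) dy + (x^2) dz; grad f = (2*x*z, 0, x^2)

For a 0-form f, d f = (∂f/∂x) dx + (∂f/∂y) dy + (∂f/∂z) dz. The components of the vector representation are exactly the entries of grad f in Cartesian coordinates:
  ∂f/∂x = 2*x*z
  ∂f/∂y = 0
  ∂f/∂z = x^2.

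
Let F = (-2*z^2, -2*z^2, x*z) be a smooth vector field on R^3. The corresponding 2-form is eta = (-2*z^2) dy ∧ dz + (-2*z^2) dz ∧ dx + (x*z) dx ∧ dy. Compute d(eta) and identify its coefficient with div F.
d(eta) = (x) dx ∧ dy ∧ dz; div F = x

For a 2-form in R^3 of the form above, applying d gives a 3-form with coefficient ∂P/∂x + ∂Q/∂y + ∂R/∂z:
  ∂P/∂x = 0
  ∂Q/∂y = 0
  ∂R/∂z = x
Sum = x, which is exactly div F.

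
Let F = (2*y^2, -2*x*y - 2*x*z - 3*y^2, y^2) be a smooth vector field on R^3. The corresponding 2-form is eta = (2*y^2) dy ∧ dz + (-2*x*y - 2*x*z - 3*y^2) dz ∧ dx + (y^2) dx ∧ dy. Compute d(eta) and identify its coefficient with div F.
d(eta) = (-2*x - 6*y) dx ∧ dy ∧ dz; div F = -2*x - 6*y

For a 2-form in R^3 of the form above, applying d gives a 3-form with coefficient ∂P/∂x + ∂Q/∂y + ∂R/∂z:
  ∂P/∂x = 0
  ∂Q/∂y = -2*x - 6*y
  ∂R/∂z = 0
Sum = -2*x - 6*y, which is exactly div F.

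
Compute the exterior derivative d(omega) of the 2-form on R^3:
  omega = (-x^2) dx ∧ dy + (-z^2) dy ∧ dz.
d(omega) = 0

For a 2-form omega = sum_{i<j} g_{ij} dx_i ∧ dx_j, the exterior derivative is
  d(omega) = sum_{i<j} d(g_{ij}) ∧ dx_i ∧ dx_j = sum_{i<j, k} (∂g_{ij}/∂x_k) dx_k ∧ dx_i ∧ dx_j.
Expand each term, using dx_k ∧ dx_i ∧ dx_j = sgn(permutation) dx_{(a)} ∧ dx_{(b)} ∧ dx_{(c)} with (a < b < c) sorted:

Collecting like 3-forms: d(omega) = 0.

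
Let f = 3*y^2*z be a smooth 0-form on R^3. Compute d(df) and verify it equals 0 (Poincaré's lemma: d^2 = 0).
d(df) = 0

Step 1: df = sum_i (∂f/∂x_i) dx_i = (0) dx + (6*y*z) dy + (3*y^2) dz.
Step 2: Apply d again. Using the 1-form formula, the coefficient of dx ∧ dy in d(df) is ∂^2 f/∂x ∂y - ∂^2 f/∂y ∂x = (0) - (0) = 0 (equality of mixed partials for smooth f).
Similarly for dx ∧ dz and dy ∧ dz — all coefficients vanish. So d(df) = 0.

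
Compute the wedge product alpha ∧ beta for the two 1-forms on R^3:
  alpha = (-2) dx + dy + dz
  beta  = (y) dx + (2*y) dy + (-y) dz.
alpha ∧ beta = (-5*y) dx ∧ dy + (y) dx ∧ dz + (-3*y) dy ∧ dz

Distribute the wedge, using dx_i ∧ dx_j = -dx_j ∧ dx_i and dx_i ∧ dx_i = 0. For each pair (i, j) with i < j, the coefficient of dx_i ∧ dx_j in alpha ∧ beta is (alpha_i * beta_j - alpha_j * beta_i). Collecting: alpha ∧ beta = (-5*y) dx ∧ dy + (y) dx ∧ dz + (-3*y) dy ∧ dz.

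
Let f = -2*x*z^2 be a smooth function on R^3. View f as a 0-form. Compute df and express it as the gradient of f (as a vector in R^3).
df = (-2*z^2) dx + (0) dy + (-4*x*z) dz; grad f = (-2*z^2, 0, -4*x*z)

For a 0-form f, d f = (∂f/∂x) dx + (∂f/∂y) dy + (∂f/∂z) dz. The components of the vector representation are exactly the entries of grad f in Cartesian coordinates:
  ∂f/∂x = -2*z^2
  ∂f/∂y = 0
  ∂f/∂z = -4*x*z.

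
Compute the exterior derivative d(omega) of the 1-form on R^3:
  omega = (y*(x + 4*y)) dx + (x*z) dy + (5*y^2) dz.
d(omega) = (-x - 8*y + z) dx ∧ dy + (-x + 10*y) dy ∧ dz

For a 1-form omega = sum_i f_i dx_i, the exterior derivative is
  d(omega) = sum_{i < j} (∂f_j/∂x_i - ∂f_i/∂x_j) dx_i ∧ dx_j.
  coefficient of dx ∧ dy: ∂f_2/∂x - ∂f_1/∂y = ∂(x*z)/∂x - ∂(y*(x + 4*y))/∂y = -x - 8*y + z
  coefficient of dy ∧ dz: ∂f_3/∂y - ∂f_2/∂z = ∂(5*y^2)/∂y - ∂(x*z)/∂z = -x + 10*y
Assembling: d(omega) = (-x - 8*y + z) dx ∧ dy + (-x + 10*y) dy ∧ dz.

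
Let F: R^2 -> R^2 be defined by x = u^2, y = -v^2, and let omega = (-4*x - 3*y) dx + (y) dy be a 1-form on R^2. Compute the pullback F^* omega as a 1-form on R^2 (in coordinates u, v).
F^* omega = (-8*u^3 + 6*u*v^2) du + (2*v^3) dv

Using F^*(f dg) = (f ∘ F) d(g ∘ F), substitute each coordinate x_i by F_i(u, v) in f_i, and replace dx_i by d F_i = (∂F_i/∂u) du + (∂F_i/∂v) dv.
  For the x component: f_1(F) = -4*u^2 + 3*v^2; d F_1 = (2*u) du + (0) dv
  For the y component: f_2(F) = -v^2; d F_2 = (0) du + (-2*v) dv
Combining and collecting du, dv coefficients:
  coeff of du: -8*u^3 + 6*u*v^2
  coeff of dv: 2*v^3
F^* omega = (-8*u^3 + 6*u*v^2) du + (2*v^3) dv.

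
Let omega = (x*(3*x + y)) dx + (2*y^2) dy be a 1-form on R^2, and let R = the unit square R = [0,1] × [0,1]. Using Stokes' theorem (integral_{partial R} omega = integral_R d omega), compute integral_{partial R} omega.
integral_(partial R) omega = -1/2

Stokes: integral_partial_R omega = integral_R d omega with d omega = (∂Q/∂x - ∂P/∂y) dx ∧ dy.
  ∂Q/∂x = 0
  ∂P/∂y = x
  integrand = ∂Q/∂x - ∂P/∂y = -x.
Integrating over R: integral_0^1 integral_0^1 (-x) dx dy = -1/2.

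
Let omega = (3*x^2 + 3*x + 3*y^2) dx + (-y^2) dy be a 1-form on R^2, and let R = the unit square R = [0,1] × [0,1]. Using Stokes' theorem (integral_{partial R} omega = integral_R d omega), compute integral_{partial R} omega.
integral_(partial R) omega = -3

Stokes: integral_partial_R omega = integral_R d omega with d omega = (∂Q/∂x - ∂P/∂y) dx ∧ dy.
  ∂Q/∂x = 0
  ∂P/∂y = 6*y
  integrand = ∂Q/∂x - ∂P/∂y = -6*y.
Integrating over R: integral_0^1 integral_0^1 (-6*y) dx dy = -3.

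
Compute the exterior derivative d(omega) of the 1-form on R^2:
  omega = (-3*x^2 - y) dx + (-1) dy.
d(omega) = (1) dx ∧ dy

For a 1-form omega = sum_i f_i dx_i, the exterior derivative is
  d(omega) = sum_{i < j} (∂f_j/∂x_i - ∂f_i/∂x_j) dx_i ∧ dx_j.
  coefficient of dx ∧ dy: ∂f_2/∂x - ∂f_1/∂y = ∂(-1)/∂x - ∂(-3*x^2 - y)/∂y = 1
Assembling: d(omega) = (1) dx ∧ dy.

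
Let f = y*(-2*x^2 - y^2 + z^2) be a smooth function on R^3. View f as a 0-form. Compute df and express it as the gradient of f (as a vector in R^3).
df = (-4*x*y) dx + (-2*x^2 - 3*y^2 + z^2) dy + (2*y*z) dz; grad f = (-4*x*y, -2*x^2 - 3*y^2 + z^2, 2*y*z)

For a 0-form f, d f = (∂f/∂x) dx + (∂f/∂y) dy + (∂f/∂z) dz. The components of the vector representation are exactly the entries of grad f in Cartesian coordinates:
  ∂f/∂x = -4*x*y
  ∂f/∂y = -2*x^2 - 3*y^2 + z^2
  ∂f/∂z = 2*y*z.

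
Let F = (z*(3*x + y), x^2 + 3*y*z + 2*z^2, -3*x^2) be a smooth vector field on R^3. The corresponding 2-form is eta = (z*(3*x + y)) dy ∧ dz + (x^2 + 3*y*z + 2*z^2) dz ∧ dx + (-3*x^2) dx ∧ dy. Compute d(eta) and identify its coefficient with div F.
d(eta) = (6*z) dx ∧ dy ∧ dz; div F = 6*z

For a 2-form in R^3 of the form above, applying d gives a 3-form with coefficient ∂P/∂x + ∂Q/∂y + ∂R/∂z:
  ∂P/∂x = 3*z
  ∂Q/∂y = 3*z
  ∂R/∂z = 0
Sum = 6*z, which is exactly div F.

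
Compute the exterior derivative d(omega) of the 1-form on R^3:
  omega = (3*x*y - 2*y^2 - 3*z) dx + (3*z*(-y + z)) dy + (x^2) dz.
d(omega) = (-3*x + 4*y) dx ∧ dy + (2*x + 3) dx ∧ dz + (3*y - 6*z) dy ∧ dz

For a 1-form omega = sum_i f_i dx_i, the exterior derivative is
  d(omega) = sum_{i < j} (∂f_j/∂x_i - ∂f_i/∂x_j) dx_i ∧ dx_j.
  coefficient of dx ∧ dy: ∂f_2/∂x - ∂f_1/∂y = ∂(3*z*(-y + z))/∂x - ∂(3*x*y - 2*y^2 - 3*z)/∂y = -3*x + 4*y
  coefficient of dx ∧ dz: ∂f_3/∂x - ∂f_1/∂z = ∂(x^2)/∂x - ∂(3*x*y - 2*y^2 - 3*z)/∂z = 2*x + 3
  coefficient of dy ∧ dz: ∂f_3/∂y - ∂f_2/∂z = ∂(x^2)/∂y - ∂(3*z*(-y + z))/∂z = 3*y - 6*z
Assembling: d(omega) = (-3*x + 4*y) dx ∧ dy + (2*x + 3) dx ∧ dz + (3*y - 6*z) dy ∧ dz.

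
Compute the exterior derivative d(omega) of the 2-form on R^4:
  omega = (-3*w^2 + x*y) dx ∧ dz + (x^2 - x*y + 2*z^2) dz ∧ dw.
d(omega) = (-x) dx ∧ dy ∧ dz + (-6*w + 2*x - y) dx ∧ dz ∧ dw + (-x) dy ∧ dz ∧ dw

For a 2-form omega = sum_{i<j} g_{ij} dx_i ∧ dx_j, the exterior derivative is
  d(omega) = sum_{i<j} d(g_{ij}) ∧ dx_i ∧ dx_j = sum_{i<j, k} (∂g_{ij}/∂x_k) dx_k ∧ dx_i ∧ dx_j.
Expand each term, using dx_k ∧ dx_i ∧ dx_j = sgn(permutation) dx_{(a)} ∧ dx_{(b)} ∧ dx_{(c)} with (a < b < c) sorted:
  d(-3*w^2 + x*y) includes (∂/∂y)(-3*w^2 + x*y) dy = (x) dy, which multiplied by dx ∧ dz gives (-x) dx ∧ dy ∧ dz
  d(-3*w^2 + x*y) includes (∂/∂w)(-3*w^2 + x*y) dw = (-6*w) dw, which multiplied by dx ∧ dz gives (-6*w) dx ∧ dz ∧ dw
  d(x^2 - x*y + 2*z^2) includes (∂/∂x)(x^2 - x*y + 2*z^2) dx = (2*x - y) dx, which multiplied by dz ∧ dw gives (2*x - y) dx ∧ dz ∧ dw
  d(x^2 - x*y + 2*z^2) includes (∂/∂y)(x^2 - x*y + 2*z^2) dy = (-x) dy, which multiplied by dz ∧ dw gives (-x) dy ∧ dz ∧ dw
Collecting like 3-forms: d(omega) = (-x) dx ∧ dy ∧ dz + (-6*w + 2*x - y) dx ∧ dz ∧ dw + (-x) dy ∧ dz ∧ dw.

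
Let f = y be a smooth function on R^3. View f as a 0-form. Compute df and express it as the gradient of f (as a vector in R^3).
df = (0) dx + (1) dy + (0) dz; grad f = (0, 1, 0)

For a 0-form f, d f = (∂f/∂x) dx + (∂f/∂y) dy + (∂f/∂z) dz. The components of the vector representation are exactly the entries of grad f in Cartesian coordinates:
  ∂f/∂x = 0
  ∂f/∂y = 1
  ∂f/∂z = 0.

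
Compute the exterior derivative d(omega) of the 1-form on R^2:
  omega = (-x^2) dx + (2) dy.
d(omega) = 0

For a 1-form omega = sum_i f_i dx_i, the exterior derivative is
  d(omega) = sum_{i < j} (∂f_j/∂x_i - ∂f_i/∂x_j) dx_i ∧ dx_j.

Assembling: d(omega) = 0.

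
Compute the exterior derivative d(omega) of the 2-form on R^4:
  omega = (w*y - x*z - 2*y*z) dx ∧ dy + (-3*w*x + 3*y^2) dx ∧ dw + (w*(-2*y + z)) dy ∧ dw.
d(omega) = (-x - 2*y) dx ∧ dy ∧ dz + (-5*y) dx ∧ dy ∧ dw + (-w) dy ∧ dz ∧ dw

For a 2-form omega = sum_{i<j} g_{ij} dx_i ∧ dx_j, the exterior derivative is
  d(omega) = sum_{i<j} d(g_{ij}) ∧ dx_i ∧ dx_j = sum_{i<j, k} (∂g_{ij}/∂x_k) dx_k ∧ dx_i ∧ dx_j.
Expand each term, using dx_k ∧ dx_i ∧ dx_j = sgn(permutation) dx_{(a)} ∧ dx_{(b)} ∧ dx_{(c)} with (a < b < c) sorted:
  d(w*y - x*z - 2*y*z) includes (∂/∂z)(w*y - x*z - 2*y*z) dz = (-x - 2*y) dz, which multiplied by dx ∧ dy gives (-x - 2*y) dx ∧ dy ∧ dz
  d(w*y - x*z - 2*y*z) includes (∂/∂w)(w*y - x*z - 2*y*z) dw = (y) dw, which multiplied by dx ∧ dy gives (y) dx ∧ dy ∧ dw
  d(-3*w*x + 3*y^2) includes (∂/∂y)(-3*w*x + 3*y^2) dy = (6*y) dy, which multiplied by dx ∧ dw gives (-6*y) dx ∧ dy ∧ dw
  d(w*(-2*y + z)) includes (∂/∂z)(w*(-2*y + z)) dz = (w) dz, which multiplied by dy ∧ dw gives (-w) dy ∧ dz ∧ dw
Collecting like 3-forms: d(omega) = (-x - 2*y) dx ∧ dy ∧ dz + (-5*y) dx ∧ dy ∧ dw + (-w) dy ∧ dz ∧ dw.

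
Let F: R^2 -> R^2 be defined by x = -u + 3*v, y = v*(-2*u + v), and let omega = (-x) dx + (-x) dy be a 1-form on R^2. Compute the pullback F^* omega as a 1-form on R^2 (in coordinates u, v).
F^* omega = (-2*u*v - u + 6*v^2 + 3*v) du + (-2*u^2 + 8*u*v + 3*u - 6*v^2 - 9*v) dv

Using F^*(f dg) = (f ∘ F) d(g ∘ F), substitute each coordinate x_i by F_i(u, v) in f_i, and replace dx_i by d F_i = (∂F_i/∂u) du + (∂F_i/∂v) dv.
  For the x component: f_1(F) = u - 3*v; d F_1 = (-1) du + (3) dv
  For the y component: f_2(F) = u - 3*v; d F_2 = (-2*v) du + (-2*u + 2*v) dv
Combining and collecting du, dv coefficients:
  coeff of du: -2*u*v - u + 6*v^2 + 3*v
  coeff of dv: -2*u^2 + 8*u*v + 3*u - 6*v^2 - 9*v
F^* omega = (-2*u*v - u + 6*v^2 + 3*v) du + (-2*u^2 + 8*u*v + 3*u - 6*v^2 - 9*v) dv.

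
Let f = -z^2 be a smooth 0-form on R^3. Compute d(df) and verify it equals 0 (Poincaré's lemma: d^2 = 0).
d(df) = 0

Step 1: df = sum_i (∂f/∂x_i) dx_i = (0) dx + (0) dy + (-2*z) dz.
Step 2: Apply d again. Using the 1-form formula, the coefficient of dx ∧ dy in d(df) is ∂^2 f/∂x ∂y - ∂^2 f/∂y ∂x = (0) - (0) = 0 (equality of mixed partials for smooth f).
Similarly for dx ∧ dz and dy ∧ dz — all coefficients vanish. So d(df) = 0.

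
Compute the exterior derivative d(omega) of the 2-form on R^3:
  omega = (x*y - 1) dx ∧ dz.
d(omega) = (-x) dx ∧ dy ∧ dz

For a 2-form omega = sum_{i<j} g_{ij} dx_i ∧ dx_j, the exterior derivative is
  d(omega) = sum_{i<j} d(g_{ij}) ∧ dx_i ∧ dx_j = sum_{i<j, k} (∂g_{ij}/∂x_k) dx_k ∧ dx_i ∧ dx_j.
Expand each term, using dx_k ∧ dx_i ∧ dx_j = sgn(permutation) dx_{(a)} ∧ dx_{(b)} ∧ dx_{(c)} with (a < b < c) sorted:
  d(x*y - 1) includes (∂/∂y)(x*y - 1) dy = (x) dy, which multiplied by dx ∧ dz gives (-x) dx ∧ dy ∧ dz
Collecting like 3-forms: d(omega) = (-x) dx ∧ dy ∧ dz.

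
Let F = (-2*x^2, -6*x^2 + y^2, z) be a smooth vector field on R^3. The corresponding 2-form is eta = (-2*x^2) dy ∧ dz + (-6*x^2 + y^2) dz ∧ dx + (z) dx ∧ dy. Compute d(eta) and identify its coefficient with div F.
d(eta) = (-4*x + 2*y + 1) dx ∧ dy ∧ dz; div F = -4*x + 2*y + 1

For a 2-form in R^3 of the form above, applying d gives a 3-form with coefficient ∂P/∂x + ∂Q/∂y + ∂R/∂z:
  ∂P/∂x = -4*x
  ∂Q/∂y = 2*y
  ∂R/∂z = 1
Sum = -4*x + 2*y + 1, which is exactly div F.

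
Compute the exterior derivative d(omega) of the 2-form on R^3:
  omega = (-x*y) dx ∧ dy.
d(omega) = 0

For a 2-form omega = sum_{i<j} g_{ij} dx_i ∧ dx_j, the exterior derivative is
  d(omega) = sum_{i<j} d(g_{ij}) ∧ dx_i ∧ dx_j = sum_{i<j, k} (∂g_{ij}/∂x_k) dx_k ∧ dx_i ∧ dx_j.
Expand each term, using dx_k ∧ dx_i ∧ dx_j = sgn(permutation) dx_{(a)} ∧ dx_{(b)} ∧ dx_{(c)} with (a < b < c) sorted:

Collecting like 3-forms: d(omega) = 0.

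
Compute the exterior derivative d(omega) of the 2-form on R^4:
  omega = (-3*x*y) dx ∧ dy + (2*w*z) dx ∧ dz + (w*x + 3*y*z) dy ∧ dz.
d(omega) = (2*z) dx ∧ dz ∧ dw + (w) dx ∧ dy ∧ dz + (x) dy ∧ dz ∧ dw

For a 2-form omega = sum_{i<j} g_{ij} dx_i ∧ dx_j, the exterior derivative is
  d(omega) = sum_{i<j} d(g_{ij}) ∧ dx_i ∧ dx_j = sum_{i<j, k} (∂g_{ij}/∂x_k) dx_k ∧ dx_i ∧ dx_j.
Expand each term, using dx_k ∧ dx_i ∧ dx_j = sgn(permutation) dx_{(a)} ∧ dx_{(b)} ∧ dx_{(c)} with (a < b < c) sorted:
  d(2*w*z) includes (∂/∂w)(2*w*z) dw = (2*z) dw, which multiplied by dx ∧ dz gives (2*z) dx ∧ dz ∧ dw
  d(w*x + 3*y*z) includes (∂/∂x)(w*x + 3*y*z) dx = (w) dx, which multiplied by dy ∧ dz gives (w) dx ∧ dy ∧ dz
  d(w*x + 3*y*z) includes (∂/∂w)(w*x + 3*y*z) dw = (x) dw, which multiplied by dy ∧ dz gives (x) dy ∧ dz ∧ dw
Collecting like 3-forms: d(omega) = (2*z) dx ∧ dz ∧ dw + (w) dx ∧ dy ∧ dz + (x) dy ∧ dz ∧ dw.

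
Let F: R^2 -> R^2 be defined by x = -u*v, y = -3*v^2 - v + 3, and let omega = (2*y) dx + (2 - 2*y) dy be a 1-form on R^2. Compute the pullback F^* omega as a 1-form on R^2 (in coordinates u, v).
F^* omega = (2*v*(3*v^2 + v - 3)) du + (6*u*v^2 + 2*u*v - 6*u - 36*v^3 - 18*v^2 + 22*v + 4) dv

Using F^*(f dg) = (f ∘ F) d(g ∘ F), substitute each coordinate x_i by F_i(u, v) in f_i, and replace dx_i by d F_i = (∂F_i/∂u) du + (∂F_i/∂v) dv.
  For the x component: f_1(F) = -6*v^2 - 2*v + 6; d F_1 = (-v) du + (-u) dv
  For the y component: f_2(F) = 6*v^2 + 2*v - 4; d F_2 = (0) du + (-6*v - 1) dv
Combining and collecting du, dv coefficients:
  coeff of du: 2*v*(3*v^2 + v - 3)
  coeff of dv: 6*u*v^2 + 2*u*v - 6*u - 36*v^3 - 18*v^2 + 22*v + 4
F^* omega = (2*v*(3*v^2 + v - 3)) du + (6*u*v^2 + 2*u*v - 6*u - 36*v^3 - 18*v^2 + 22*v + 4) dv.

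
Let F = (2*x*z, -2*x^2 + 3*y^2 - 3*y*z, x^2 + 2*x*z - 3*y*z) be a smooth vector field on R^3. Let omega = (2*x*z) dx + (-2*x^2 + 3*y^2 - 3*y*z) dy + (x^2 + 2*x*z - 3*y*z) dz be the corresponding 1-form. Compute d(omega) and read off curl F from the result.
d(omega) = (3*y - 3*z) dy ∧ dz + (-2*z) dz ∧ dx + (-4*x) dx ∧ dy; curl F = (3*y - 3*z, -2*z, -4*x)

d omega = sum_{i<j} (∂f_j/∂x_i - ∂f_i/∂x_j) dx_i ∧ dx_j. Under the identification (dy ∧ dz, dz ∧ dx, dx ∧ dy) ↔ (e_x, e_y, e_z), the coefficients are exactly the components of curl F. Compute:
  ∂R/∂y - ∂Q/∂z = (-3*z) - (-3*y) = 3*y - 3*z
  ∂P/∂z - ∂R/∂x = (2*x) - (2*x + 2*z) = -2*z
  ∂Q/∂x - ∂P/∂y = (-4*x) - (0) = -4*x.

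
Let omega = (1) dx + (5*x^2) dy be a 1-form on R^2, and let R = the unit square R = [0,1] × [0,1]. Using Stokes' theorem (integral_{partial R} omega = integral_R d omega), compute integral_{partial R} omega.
integral_(partial R) omega = 5

Stokes: integral_partial_R omega = integral_R d omega with d omega = (∂Q/∂x - ∂P/∂y) dx ∧ dy.
  ∂Q/∂x = 10*x
  ∂P/∂y = 0
  integrand = ∂Q/∂x - ∂P/∂y = 10*x.
Integrating over R: integral_0^1 integral_0^1 (10*x) dx dy = 5.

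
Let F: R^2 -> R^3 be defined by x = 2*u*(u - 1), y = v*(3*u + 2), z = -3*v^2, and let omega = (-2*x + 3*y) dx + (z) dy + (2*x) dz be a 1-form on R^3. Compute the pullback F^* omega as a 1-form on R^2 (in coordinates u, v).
F^* omega = (-16*u^3 + 36*u^2*v + 24*u^2 + 6*u*v - 8*u - 9*v^3 - 12*v) du + (3*v*(-8*u^2 - 3*u*v + 8*u - 2*v)) dv

Using F^*(f dg) = (f ∘ F) d(g ∘ F), substitute each coordinate x_i by F_i(u, v) in f_i, and replace dx_i by d F_i = (∂F_i/∂u) du + (∂F_i/∂v) dv.
  For the x component: f_1(F) = -4*u^2 + 9*u*v + 4*u + 6*v; d F_1 = (4*u - 2) du + (0) dv
  For the y component: f_2(F) = -3*v^2; d F_2 = (3*v) du + (3*u + 2) dv
  For the z component: f_3(F) = 4*u*(u - 1); d F_3 = (0) du + (-6*v) dv
Combining and collecting du, dv coefficients:
  coeff of du: -16*u^3 + 36*u^2*v + 24*u^2 + 6*u*v - 8*u - 9*v^3 - 12*v
  coeff of dv: 3*v*(-8*u^2 - 3*u*v + 8*u - 2*v)
F^* omega = (-16*u^3 + 36*u^2*v + 24*u^2 + 6*u*v - 8*u - 9*v^3 - 12*v) du + (3*v*(-8*u^2 - 3*u*v + 8*u - 2*v)) dv.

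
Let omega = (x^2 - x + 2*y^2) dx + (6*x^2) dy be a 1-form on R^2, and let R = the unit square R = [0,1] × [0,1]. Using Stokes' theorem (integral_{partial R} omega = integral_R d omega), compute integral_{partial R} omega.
integral_(partial R) omega = 4

Stokes: integral_partial_R omega = integral_R d omega with d omega = (∂Q/∂x - ∂P/∂y) dx ∧ dy.
  ∂Q/∂x = 12*x
  ∂P/∂y = 4*y
  integrand = ∂Q/∂x - ∂P/∂y = 12*x - 4*y.
Integrating over R: integral_0^1 integral_0^1 (12*x - 4*y) dx dy = 4.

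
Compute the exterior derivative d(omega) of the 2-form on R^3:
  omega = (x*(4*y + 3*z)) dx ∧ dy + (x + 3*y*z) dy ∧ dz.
d(omega) = (3*x + 1) dx ∧ dy ∧ dz

For a 2-form omega = sum_{i<j} g_{ij} dx_i ∧ dx_j, the exterior derivative is
  d(omega) = sum_{i<j} d(g_{ij}) ∧ dx_i ∧ dx_j = sum_{i<j, k} (∂g_{ij}/∂x_k) dx_k ∧ dx_i ∧ dx_j.
Expand each term, using dx_k ∧ dx_i ∧ dx_j = sgn(permutation) dx_{(a)} ∧ dx_{(b)} ∧ dx_{(c)} with (a < b < c) sorted:
  d(x*(4*y + 3*z)) includes (∂/∂z)(x*(4*y + 3*z)) dz = (3*x) dz, which multiplied by dx ∧ dy gives (3*x) dx ∧ dy ∧ dz
  d(x + 3*y*z) includes (∂/∂x)(x + 3*y*z) dx = (1) dx, which multiplied by dy ∧ dz gives (1) dx ∧ dy ∧ dz
Collecting like 3-forms: d(omega) = (3*x + 1) dx ∧ dy ∧ dz.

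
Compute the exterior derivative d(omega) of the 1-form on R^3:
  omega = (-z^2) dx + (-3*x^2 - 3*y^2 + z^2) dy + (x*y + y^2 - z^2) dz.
d(omega) = (-6*x) dx ∧ dy + (y + 2*z) dx ∧ dz + (x + 2*y - 2*z) dy ∧ dz

For a 1-form omega = sum_i f_i dx_i, the exterior derivative is
  d(omega) = sum_{i < j} (∂f_j/∂x_i - ∂f_i/∂x_j) dx_i ∧ dx_j.
  coefficient of dx ∧ dy: ∂f_2/∂x - ∂f_1/∂y = ∂(-3*x^2 - 3*y^2 + z^2)/∂x - ∂(-z^2)/∂y = -6*x
  coefficient of dx ∧ dz: ∂f_3/∂x - ∂f_1/∂z = ∂(x*y + y^2 - z^2)/∂x - ∂(-z^2)/∂z = y + 2*z
  coefficient of dy ∧ dz: ∂f_3/∂y - ∂f_2/∂z = ∂(x*y + y^2 - z^2)/∂y - ∂(-3*x^2 - 3*y^2 + z^2)/∂z = x + 2*y - 2*z
Assembling: d(omega) = (-6*x) dx ∧ dy + (y + 2*z) dx ∧ dz + (x + 2*y - 2*z) dy ∧ dz.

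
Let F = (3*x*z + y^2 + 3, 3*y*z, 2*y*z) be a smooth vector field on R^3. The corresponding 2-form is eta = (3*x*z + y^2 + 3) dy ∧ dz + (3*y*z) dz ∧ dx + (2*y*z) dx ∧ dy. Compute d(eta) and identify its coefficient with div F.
d(eta) = (2*y + 6*z) dx ∧ dy ∧ dz; div F = 2*y + 6*z

For a 2-form in R^3 of the form above, applying d gives a 3-form with coefficient ∂P/∂x + ∂Q/∂y + ∂R/∂z:
  ∂P/∂x = 3*z
  ∂Q/∂y = 3*z
  ∂R/∂z = 2*y
Sum = 2*y + 6*z, which is exactly div F.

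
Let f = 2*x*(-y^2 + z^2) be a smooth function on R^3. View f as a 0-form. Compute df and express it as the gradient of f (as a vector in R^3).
df = (-2*y^2 + 2*z^2) dx + (-4*x*y) dy + (4*x*z) dz; grad f = (-2*y^2 + 2*z^2, -4*x*y, 4*x*z)

For a 0-form f, d f = (∂f/∂x) dx + (∂f/∂y) dy + (∂f/∂z) dz. The components of the vector representation are exactly the entries of grad f in Cartesian coordinates:
  ∂f/∂x = -2*y^2 + 2*z^2
  ∂f/∂y = -4*x*y
  ∂f/∂z = 4*x*z.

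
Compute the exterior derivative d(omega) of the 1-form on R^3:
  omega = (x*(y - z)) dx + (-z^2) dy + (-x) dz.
d(omega) = (-x) dx ∧ dy + (x - 1) dx ∧ dz + (2*z) dy ∧ dz

For a 1-form omega = sum_i f_i dx_i, the exterior derivative is
  d(omega) = sum_{i < j} (∂f_j/∂x_i - ∂f_i/∂x_j) dx_i ∧ dx_j.
  coefficient of dx ∧ dy: ∂f_2/∂x - ∂f_1/∂y = ∂(-z^2)/∂x - ∂(x*(y - z))/∂y = -x
  coefficient of dx ∧ dz: ∂f_3/∂x - ∂f_1/∂z = ∂(-x)/∂x - ∂(x*(y - z))/∂z = x - 1
  coefficient of dy ∧ dz: ∂f_3/∂y - ∂f_2/∂z = ∂(-x)/∂y - ∂(-z^2)/∂z = 2*z
Assembling: d(omega) = (-x) dx ∧ dy + (x - 1) dx ∧ dz + (2*z) dy ∧ dz.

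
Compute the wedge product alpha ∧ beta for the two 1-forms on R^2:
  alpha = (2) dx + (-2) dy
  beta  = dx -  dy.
alpha ∧ beta = 0

Distribute the wedge, using dx_i ∧ dx_j = -dx_j ∧ dx_i and dx_i ∧ dx_i = 0. For each pair (i, j) with i < j, the coefficient of dx_i ∧ dx_j in alpha ∧ beta is (alpha_i * beta_j - alpha_j * beta_i). Collecting: alpha ∧ beta = 0.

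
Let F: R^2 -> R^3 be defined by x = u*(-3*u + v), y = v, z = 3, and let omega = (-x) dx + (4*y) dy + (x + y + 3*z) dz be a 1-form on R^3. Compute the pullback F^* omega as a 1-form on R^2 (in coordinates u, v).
F^* omega = (u*(-18*u^2 + 9*u*v - v^2)) du + (3*u^3 - u^2*v + 4*v) dv

Using F^*(f dg) = (f ∘ F) d(g ∘ F), substitute each coordinate x_i by F_i(u, v) in f_i, and replace dx_i by d F_i = (∂F_i/∂u) du + (∂F_i/∂v) dv.
  For the x component: f_1(F) = u*(3*u - v); d F_1 = (-6*u + v) du + (u) dv
  For the y component: f_2(F) = 4*v; d F_2 = (0) du + (1) dv
  For the z component: f_3(F) = -3*u^2 + u*v + v + 9; d F_3 = (0) du + (0) dv
Combining and collecting du, dv coefficients:
  coeff of du: u*(-18*u^2 + 9*u*v - v^2)
  coeff of dv: 3*u^3 - u^2*v + 4*v
F^* omega = (u*(-18*u^2 + 9*u*v - v^2)) du + (3*u^3 - u^2*v + 4*v) dv.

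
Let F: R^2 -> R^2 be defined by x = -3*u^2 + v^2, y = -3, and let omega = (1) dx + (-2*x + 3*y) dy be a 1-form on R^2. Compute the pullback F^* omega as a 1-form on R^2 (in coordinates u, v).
F^* omega = (-6*u) du + (2*v) dv

Using F^*(f dg) = (f ∘ F) d(g ∘ F), substitute each coordinate x_i by F_i(u, v) in f_i, and replace dx_i by d F_i = (∂F_i/∂u) du + (∂F_i/∂v) dv.
  For the x component: f_1(F) = 1; d F_1 = (-6*u) du + (2*v) dv
  For the y component: f_2(F) = 6*u^2 - 2*v^2 - 9; d F_2 = (0) du + (0) dv
Combining and collecting du, dv coefficients:
  coeff of du: -6*u
  coeff of dv: 2*v
F^* omega = (-6*u) du + (2*v) dv.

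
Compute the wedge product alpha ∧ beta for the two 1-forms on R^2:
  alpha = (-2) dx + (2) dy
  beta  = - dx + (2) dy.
alpha ∧ beta = (-2) dx ∧ dy

Distribute the wedge, using dx_i ∧ dx_j = -dx_j ∧ dx_i and dx_i ∧ dx_i = 0. For each pair (i, j) with i < j, the coefficient of dx_i ∧ dx_j in alpha ∧ beta is (alpha_i * beta_j - alpha_j * beta_i). Collecting: alpha ∧ beta = (-2) dx ∧ dy.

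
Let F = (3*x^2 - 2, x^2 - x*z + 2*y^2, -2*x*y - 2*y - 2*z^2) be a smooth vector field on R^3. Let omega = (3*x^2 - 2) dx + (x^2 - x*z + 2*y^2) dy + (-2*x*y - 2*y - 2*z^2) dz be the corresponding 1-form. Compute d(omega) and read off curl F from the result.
d(omega) = (-x - 2) dy ∧ dz + (2*y) dz ∧ dx + (2*x - z) dx ∧ dy; curl F = (-x - 2, 2*y, 2*x - z)

d omega = sum_{i<j} (∂f_j/∂x_i - ∂f_i/∂x_j) dx_i ∧ dx_j. Under the identification (dy ∧ dz, dz ∧ dx, dx ∧ dy) ↔ (e_x, e_y, e_z), the coefficients are exactly the components of curl F. Compute:
  ∂R/∂y - ∂Q/∂z = (-2*x - 2) - (-x) = -x - 2
  ∂P/∂z - ∂R/∂x = (0) - (-2*y) = 2*y
  ∂Q/∂x - ∂P/∂y = (2*x - z) - (0) = 2*x - z.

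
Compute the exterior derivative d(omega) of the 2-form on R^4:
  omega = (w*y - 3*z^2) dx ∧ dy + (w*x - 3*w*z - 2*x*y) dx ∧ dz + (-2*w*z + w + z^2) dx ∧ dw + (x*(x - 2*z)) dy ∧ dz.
d(omega) = (4*x - 8*z) dx ∧ dy ∧ dz + (y) dx ∧ dy ∧ dw + (2*w + x - 5*z) dx ∧ dz ∧ dw

For a 2-form omega = sum_{i<j} g_{ij} dx_i ∧ dx_j, the exterior derivative is
  d(omega) = sum_{i<j} d(g_{ij}) ∧ dx_i ∧ dx_j = sum_{i<j, k} (∂g_{ij}/∂x_k) dx_k ∧ dx_i ∧ dx_j.
Expand each term, using dx_k ∧ dx_i ∧ dx_j = sgn(permutation) dx_{(a)} ∧ dx_{(b)} ∧ dx_{(c)} with (a < b < c) sorted:
  d(w*y - 3*z^2) includes (∂/∂z)(w*y - 3*z^2) dz = (-6*z) dz, which multiplied by dx ∧ dy gives (-6*z) dx ∧ dy ∧ dz
  d(w*y - 3*z^2) includes (∂/∂w)(w*y - 3*z^2) dw = (y) dw, which multiplied by dx ∧ dy gives (y) dx ∧ dy ∧ dw
  d(w*x - 3*w*z - 2*x*y) includes (∂/∂y)(w*x - 3*w*z - 2*x*y) dy = (-2*x) dy, which multiplied by dx ∧ dz gives (2*x) dx ∧ dy ∧ dz
  d(w*x - 3*w*z - 2*x*y) includes (∂/∂w)(w*x - 3*w*z - 2*x*y) dw = (x - 3*z) dw, which multiplied by dx ∧ dz gives (x - 3*z) dx ∧ dz ∧ dw
  d(-2*w*z + w + z^2) includes (∂/∂z)(-2*w*z + w + z^2) dz = (-2*w + 2*z) dz, which multiplied by dx ∧ dw gives (2*w - 2*z) dx ∧ dz ∧ dw
  d(x*(x - 2*z)) includes (∂/∂x)(x*(x - 2*z)) dx = (2*x - 2*z) dx, which multiplied by dy ∧ dz gives (2*x - 2*z) dx ∧ dy ∧ dz
Collecting like 3-forms: d(omega) = (4*x - 8*z) dx ∧ dy ∧ dz + (y) dx ∧ dy ∧ dw + (2*w + x - 5*z) dx ∧ dz ∧ dw.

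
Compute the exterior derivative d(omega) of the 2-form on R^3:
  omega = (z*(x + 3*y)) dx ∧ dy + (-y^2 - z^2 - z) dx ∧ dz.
d(omega) = (x + 5*y) dx ∧ dy ∧ dz

For a 2-form omega = sum_{i<j} g_{ij} dx_i ∧ dx_j, the exterior derivative is
  d(omega) = sum_{i<j} d(g_{ij}) ∧ dx_i ∧ dx_j = sum_{i<j, k} (∂g_{ij}/∂x_k) dx_k ∧ dx_i ∧ dx_j.
Expand each term, using dx_k ∧ dx_i ∧ dx_j = sgn(permutation) dx_{(a)} ∧ dx_{(b)} ∧ dx_{(c)} with (a < b < c) sorted:
  d(z*(x + 3*y)) includes (∂/∂z)(z*(x + 3*y)) dz = (x + 3*y) dz, which multiplied by dx ∧ dy gives (x + 3*y) dx ∧ dy ∧ dz
  d(-y^2 - z^2 - z) includes (∂/∂y)(-y^2 - z^2 - z) dy = (-2*y) dy, which multiplied by dx ∧ dz gives (2*y) dx ∧ dy ∧ dz
Collecting like 3-forms: d(omega) = (x + 5*y) dx ∧ dy ∧ dz.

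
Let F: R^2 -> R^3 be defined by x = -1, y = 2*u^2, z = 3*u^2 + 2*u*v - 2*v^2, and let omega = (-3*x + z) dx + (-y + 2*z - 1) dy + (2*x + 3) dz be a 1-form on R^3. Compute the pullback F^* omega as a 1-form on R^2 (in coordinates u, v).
F^* omega = (16*u^3 + 16*u^2*v - 16*u*v^2 + 2*u + 2*v) du + (2*u - 4*v) dv

Using F^*(f dg) = (f ∘ F) d(g ∘ F), substitute each coordinate x_i by F_i(u, v) in f_i, and replace dx_i by d F_i = (∂F_i/∂u) du + (∂F_i/∂v) dv.
  For the x component: f_1(F) = 3*u^2 + 2*u*v - 2*v^2 + 3; d F_1 = (0) du + (0) dv
  For the y component: f_2(F) = 4*u^2 + 4*u*v - 4*v^2 - 1; d F_2 = (4*u) du + (0) dv
  For the z component: f_3(F) = 1; d F_3 = (6*u + 2*v) du + (2*u - 4*v) dv
Combining and collecting du, dv coefficients:
  coeff of du: 16*u^3 + 16*u^2*v - 16*u*v^2 + 2*u + 2*v
  coeff of dv: 2*u - 4*v
F^* omega = (16*u^3 + 16*u^2*v - 16*u*v^2 + 2*u + 2*v) du + (2*u - 4*v) dv.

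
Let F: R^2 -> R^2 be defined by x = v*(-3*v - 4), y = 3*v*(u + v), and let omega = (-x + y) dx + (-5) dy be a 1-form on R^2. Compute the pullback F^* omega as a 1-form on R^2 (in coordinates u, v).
F^* omega = (-15*v) du + (-18*u*v^2 - 12*u*v - 15*u - 36*v^3 - 48*v^2 - 46*v) dv

Using F^*(f dg) = (f ∘ F) d(g ∘ F), substitute each coordinate x_i by F_i(u, v) in f_i, and replace dx_i by d F_i = (∂F_i/∂u) du + (∂F_i/∂v) dv.
  For the x component: f_1(F) = v*(3*u + 6*v + 4); d F_1 = (0) du + (-6*v - 4) dv
  For the y component: f_2(F) = -5; d F_2 = (3*v) du + (3*u + 6*v) dv
Combining and collecting du, dv coefficients:
  coeff of du: -15*v
  coeff of dv: -18*u*v^2 - 12*u*v - 15*u - 36*v^3 - 48*v^2 - 46*v
F^* omega = (-15*v) du + (-18*u*v^2 - 12*u*v - 15*u - 36*v^3 - 48*v^2 - 46*v) dv.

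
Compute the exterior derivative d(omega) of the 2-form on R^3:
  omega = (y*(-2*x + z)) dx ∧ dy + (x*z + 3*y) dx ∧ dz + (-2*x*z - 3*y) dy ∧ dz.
d(omega) = (y - 2*z - 3) dx ∧ dy ∧ dz

For a 2-form omega = sum_{i<j} g_{ij} dx_i ∧ dx_j, the exterior derivative is
  d(omega) = sum_{i<j} d(g_{ij}) ∧ dx_i ∧ dx_j = sum_{i<j, k} (∂g_{ij}/∂x_k) dx_k ∧ dx_i ∧ dx_j.
Expand each term, using dx_k ∧ dx_i ∧ dx_j = sgn(permutation) dx_{(a)} ∧ dx_{(b)} ∧ dx_{(c)} with (a < b < c) sorted:
  d(y*(-2*x + z)) includes (∂/∂z)(y*(-2*x + z)) dz = (y) dz, which multiplied by dx ∧ dy gives (y) dx ∧ dy ∧ dz
  d(x*z + 3*y) includes (∂/∂y)(x*z + 3*y) dy = (3) dy, which multiplied by dx ∧ dz gives (-3) dx ∧ dy ∧ dz
  d(-2*x*z - 3*y) includes (∂/∂x)(-2*x*z - 3*y) dx = (-2*z) dx, which multiplied by dy ∧ dz gives (-2*z) dx ∧ dy ∧ dz
Collecting like 3-forms: d(omega) = (y - 2*z - 3) dx ∧ dy ∧ dz.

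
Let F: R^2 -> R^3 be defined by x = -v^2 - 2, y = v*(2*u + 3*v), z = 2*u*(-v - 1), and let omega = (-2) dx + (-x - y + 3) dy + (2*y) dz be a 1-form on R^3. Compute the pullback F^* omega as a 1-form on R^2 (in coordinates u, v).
F^* omega = (2*v*(-6*u*v - 4*u - 8*v^2 - 6*v + 5)) du + (-12*u^2*v - 28*u*v^2 + 10*u - 12*v^3 + 34*v) dv

Using F^*(f dg) = (f ∘ F) d(g ∘ F), substitute each coordinate x_i by F_i(u, v) in f_i, and replace dx_i by d F_i = (∂F_i/∂u) du + (∂F_i/∂v) dv.
  For the x component: f_1(F) = -2; d F_1 = (0) du + (-2*v) dv
  For the y component: f_2(F) = -2*u*v - 2*v^2 + 5; d F_2 = (2*v) du + (2*u + 6*v) dv
  For the z component: f_3(F) = 2*v*(2*u + 3*v); d F_3 = (-2*v - 2) du + (-2*u) dv
Combining and collecting du, dv coefficients:
  coeff of du: 2*v*(-6*u*v - 4*u - 8*v^2 - 6*v + 5)
  coeff of dv: -12*u^2*v - 28*u*v^2 + 10*u - 12*v^3 + 34*v
F^* omega = (2*v*(-6*u*v - 4*u - 8*v^2 - 6*v + 5)) du + (-12*u^2*v - 28*u*v^2 + 10*u - 12*v^3 + 34*v) dv.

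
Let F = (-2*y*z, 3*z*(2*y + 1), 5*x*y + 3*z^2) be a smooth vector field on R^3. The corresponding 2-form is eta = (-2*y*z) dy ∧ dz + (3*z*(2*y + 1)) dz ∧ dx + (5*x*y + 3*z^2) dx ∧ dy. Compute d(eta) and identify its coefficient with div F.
d(eta) = (12*z) dx ∧ dy ∧ dz; div F = 12*z

For a 2-form in R^3 of the form above, applying d gives a 3-form with coefficient ∂P/∂x + ∂Q/∂y + ∂R/∂z:
  ∂P/∂x = 0
  ∂Q/∂y = 6*z
  ∂R/∂z = 6*z
Sum = 12*z, which is exactly div F.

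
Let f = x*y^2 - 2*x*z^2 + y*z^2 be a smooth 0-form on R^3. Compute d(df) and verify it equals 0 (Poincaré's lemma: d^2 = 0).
d(df) = 0

Step 1: df = sum_i (∂f/∂x_i) dx_i = (y^2 - 2*z^2) dx + (2*x*y + z^2) dy + (2*z*(-2*x + y)) dz.
Step 2: Apply d again. Using the 1-form formula, the coefficient of dx ∧ dy in d(df) is ∂^2 f/∂x ∂y - ∂^2 f/∂y ∂x = (2*y) - (2*y) = 0 (equality of mixed partials for smooth f).
Similarly for dx ∧ dz and dy ∧ dz — all coefficients vanish. So d(df) = 0.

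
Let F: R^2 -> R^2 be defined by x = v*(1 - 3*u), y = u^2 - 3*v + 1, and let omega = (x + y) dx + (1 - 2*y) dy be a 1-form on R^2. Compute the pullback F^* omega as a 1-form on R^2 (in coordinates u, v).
F^* omega = (-4*u^3 - 3*u^2*v + 9*u*v^2 + 12*u*v - 2*u + 6*v^2 - 3*v) du + (-3*u^3 + 9*u^2*v + 7*u^2 + 3*u*v - 3*u - 20*v + 4) dv

Using F^*(f dg) = (f ∘ F) d(g ∘ F), substitute each coordinate x_i by F_i(u, v) in f_i, and replace dx_i by d F_i = (∂F_i/∂u) du + (∂F_i/∂v) dv.
  For the x component: f_1(F) = u^2 - 3*u*v - 2*v + 1; d F_1 = (-3*v) du + (1 - 3*u) dv
  For the y component: f_2(F) = -2*u^2 + 6*v - 1; d F_2 = (2*u) du + (-3) dv
Combining and collecting du, dv coefficients:
  coeff of du: -4*u^3 - 3*u^2*v + 9*u*v^2 + 12*u*v - 2*u + 6*v^2 - 3*v
  coeff of dv: -3*u^3 + 9*u^2*v + 7*u^2 + 3*u*v - 3*u - 20*v + 4
F^* omega = (-4*u^3 - 3*u^2*v + 9*u*v^2 + 12*u*v - 2*u + 6*v^2 - 3*v) du + (-3*u^3 + 9*u^2*v + 7*u^2 + 3*u*v - 3*u - 20*v + 4) dv.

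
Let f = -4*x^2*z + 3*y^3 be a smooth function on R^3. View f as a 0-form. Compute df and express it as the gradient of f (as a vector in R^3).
df = (-8*x*z) dx + (9*y^2) dy + (-4*x^2) dz; grad f = (-8*x*z, 9*y^2, -4*x^2)

For a 0-form f, d f = (∂f/∂x) dx + (∂f/∂y) dy + (∂f/∂z) dz. The components of the vector representation are exactly the entries of grad f in Cartesian coordinates:
  ∂f/∂x = -8*x*z
  ∂f/∂y = 9*y^2
  ∂f/∂z = -4*x^2.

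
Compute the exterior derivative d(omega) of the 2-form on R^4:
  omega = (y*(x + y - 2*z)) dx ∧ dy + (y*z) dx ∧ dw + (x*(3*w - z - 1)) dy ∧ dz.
d(omega) = (3*w - 2*y - z - 1) dx ∧ dy ∧ dz + (-z) dx ∧ dy ∧ dw + (-y) dx ∧ dz ∧ dw + (3*x) dy ∧ dz ∧ dw

For a 2-form omega = sum_{i<j} g_{ij} dx_i ∧ dx_j, the exterior derivative is
  d(omega) = sum_{i<j} d(g_{ij}) ∧ dx_i ∧ dx_j = sum_{i<j, k} (∂g_{ij}/∂x_k) dx_k ∧ dx_i ∧ dx_j.
Expand each term, using dx_k ∧ dx_i ∧ dx_j = sgn(permutation) dx_{(a)} ∧ dx_{(b)} ∧ dx_{(c)} with (a < b < c) sorted:
  d(y*(x + y - 2*z)) includes (∂/∂z)(y*(x + y - 2*z)) dz = (-2*y) dz, which multiplied by dx ∧ dy gives (-2*y) dx ∧ dy ∧ dz
  d(y*z) includes (∂/∂y)(y*z) dy = (z) dy, which multiplied by dx ∧ dw gives (-z) dx ∧ dy ∧ dw
  d(y*z) includes (∂/∂z)(y*z) dz = (y) dz, which multiplied by dx ∧ dw gives (-y) dx ∧ dz ∧ dw
  d(x*(3*w - z - 1)) includes (∂/∂x)(x*(3*w - z - 1)) dx = (3*w - z - 1) dx, which multiplied by dy ∧ dz gives (3*w - z - 1) dx ∧ dy ∧ dz
  d(x*(3*w - z - 1)) includes (∂/∂w)(x*(3*w - z - 1)) dw = (3*x) dw, which multiplied by dy ∧ dz gives (3*x) dy ∧ dz ∧ dw
Collecting like 3-forms: d(omega) = (3*w - 2*y - z - 1) dx ∧ dy ∧ dz + (-z) dx ∧ dy ∧ dw + (-y) dx ∧ dz ∧ dw + (3*x) dy ∧ dz ∧ dw.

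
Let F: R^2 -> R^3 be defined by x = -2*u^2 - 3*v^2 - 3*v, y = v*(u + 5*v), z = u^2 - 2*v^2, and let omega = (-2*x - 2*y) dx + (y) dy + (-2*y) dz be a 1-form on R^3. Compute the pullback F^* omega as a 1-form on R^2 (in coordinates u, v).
F^* omega = (-16*u^3 + 4*u^2*v - 3*u*v^2 - 24*u*v + 5*v^3) du + (-23*u^2*v - 12*u^2 + 35*u*v^2 + 6*u*v + 114*v^3 - 24*v^2 - 18*v) dv

Using F^*(f dg) = (f ∘ F) d(g ∘ F), substitute each coordinate x_i by F_i(u, v) in f_i, and replace dx_i by d F_i = (∂F_i/∂u) du + (∂F_i/∂v) dv.
  For the x component: f_1(F) = 4*u^2 - 2*u*v - 4*v^2 + 6*v; d F_1 = (-4*u) du + (-6*v - 3) dv
  For the y component: f_2(F) = v*(u + 5*v); d F_2 = (v) du + (u + 10*v) dv
  For the z component: f_3(F) = 2*v*(-u - 5*v); d F_3 = (2*u) du + (-4*v) dv
Combining and collecting du, dv coefficients:
  coeff of du: -16*u^3 + 4*u^2*v - 3*u*v^2 - 24*u*v + 5*v^3
  coeff of dv: -23*u^2*v - 12*u^2 + 35*u*v^2 + 6*u*v + 114*v^3 - 24*v^2 - 18*v
F^* omega = (-16*u^3 + 4*u^2*v - 3*u*v^2 - 24*u*v + 5*v^3) du + (-23*u^2*v - 12*u^2 + 35*u*v^2 + 6*u*v + 114*v^3 - 24*v^2 - 18*v) dv.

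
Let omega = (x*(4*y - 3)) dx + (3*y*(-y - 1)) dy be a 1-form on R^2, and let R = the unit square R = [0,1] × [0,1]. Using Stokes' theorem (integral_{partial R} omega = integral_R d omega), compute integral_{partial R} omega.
integral_(partial R) omega = -2

Stokes: integral_partial_R omega = integral_R d omega with d omega = (∂Q/∂x - ∂P/∂y) dx ∧ dy.
  ∂Q/∂x = 0
  ∂P/∂y = 4*x
  integrand = ∂Q/∂x - ∂P/∂y = -4*x.
Integrating over R: integral_0^1 integral_0^1 (-4*x) dx dy = -2.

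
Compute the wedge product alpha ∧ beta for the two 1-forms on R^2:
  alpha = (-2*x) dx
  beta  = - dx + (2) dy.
alpha ∧ beta = (-4*x) dx ∧ dy

Distribute the wedge, using dx_i ∧ dx_j = -dx_j ∧ dx_i and dx_i ∧ dx_i = 0. For each pair (i, j) with i < j, the coefficient of dx_i ∧ dx_j in alpha ∧ beta is (alpha_i * beta_j - alpha_j * beta_i). Collecting: alpha ∧ beta = (-4*x) dx ∧ dy.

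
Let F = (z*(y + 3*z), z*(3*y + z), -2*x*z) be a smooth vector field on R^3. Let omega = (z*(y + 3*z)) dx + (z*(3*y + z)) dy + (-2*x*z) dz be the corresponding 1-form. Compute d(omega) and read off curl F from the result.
d(omega) = (-3*y - 2*z) dy ∧ dz + (y + 8*z) dz ∧ dx + (-z) dx ∧ dy; curl F = (-3*y - 2*z, y + 8*z, -z)

d omega = sum_{i<j} (∂f_j/∂x_i - ∂f_i/∂x_j) dx_i ∧ dx_j. Under the identification (dy ∧ dz, dz ∧ dx, dx ∧ dy) ↔ (e_x, e_y, e_z), the coefficients are exactly the components of curl F. Compute:
  ∂R/∂y - ∂Q/∂z = (0) - (3*y + 2*z) = -3*y - 2*z
  ∂P/∂z - ∂R/∂x = (y + 6*z) - (-2*z) = y + 8*z
  ∂Q/∂x - ∂P/∂y = (0) - (z) = -z.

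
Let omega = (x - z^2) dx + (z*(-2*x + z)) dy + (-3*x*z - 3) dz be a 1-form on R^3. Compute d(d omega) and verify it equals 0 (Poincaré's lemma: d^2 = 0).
d(d omega) = 0

Step 1: d omega = sum_{i<j} (∂f_j/∂x_i - ∂f_i/∂x_j) dx_i ∧ dx_j:
  coeff of dx ∧ dy: -2*z
  coeff of dx ∧ dz: -z
  coeff of dy ∧ dz: 2*x - 2*z
Step 2: Apply d again to each 2-form coefficient. The only possible 3-form in R^3 is dx ∧ dy ∧ dz, with coefficient
  ∂(coeff of dy∧dz)/∂x - ∂(coeff of dx∧dz)/∂y + ∂(coeff of dx∧dy)/∂z
  = ∂/∂x (2*x - 2*z) - ∂/∂y (-z) + ∂/∂z (-2*z).
Each of these terms simplifies to sums of mixed partials that cancel in pairs. The result is 0 (by equality of mixed partials for smooth functions — Schwarz / Clairaut).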